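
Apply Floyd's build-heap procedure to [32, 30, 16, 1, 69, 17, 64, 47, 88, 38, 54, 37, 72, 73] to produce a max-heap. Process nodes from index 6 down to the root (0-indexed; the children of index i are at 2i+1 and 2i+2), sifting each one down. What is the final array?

sift down from index 6:
  64 vs only child 73 at index 13, swap → [32, 30, 16, 1, 69, 17, 73, 47, 88, 38, 54, 37, 72, 64]
sift down from index 5:
  17 vs larger child 72 at index 12, swap → [32, 30, 16, 1, 69, 72, 73, 47, 88, 38, 54, 37, 17, 64]
sift down from index 4: already satisfies heap property
sift down from index 3:
  1 vs larger child 88 at index 8, swap → [32, 30, 16, 88, 69, 72, 73, 47, 1, 38, 54, 37, 17, 64]
sift down from index 2:
  16 vs larger child 73 at index 6, swap → [32, 30, 73, 88, 69, 72, 16, 47, 1, 38, 54, 37, 17, 64]
  16 vs only child 64 at index 13, swap → [32, 30, 73, 88, 69, 72, 64, 47, 1, 38, 54, 37, 17, 16]
sift down from index 1:
  30 vs larger child 88 at index 3, swap → [32, 88, 73, 30, 69, 72, 64, 47, 1, 38, 54, 37, 17, 16]
  30 vs larger child 47 at index 7, swap → [32, 88, 73, 47, 69, 72, 64, 30, 1, 38, 54, 37, 17, 16]
sift down from index 0:
  32 vs larger child 88 at index 1, swap → [88, 32, 73, 47, 69, 72, 64, 30, 1, 38, 54, 37, 17, 16]
  32 vs larger child 69 at index 4, swap → [88, 69, 73, 47, 32, 72, 64, 30, 1, 38, 54, 37, 17, 16]
  32 vs larger child 54 at index 10, swap → [88, 69, 73, 47, 54, 72, 64, 30, 1, 38, 32, 37, 17, 16]

[88, 69, 73, 47, 54, 72, 64, 30, 1, 38, 32, 37, 17, 16]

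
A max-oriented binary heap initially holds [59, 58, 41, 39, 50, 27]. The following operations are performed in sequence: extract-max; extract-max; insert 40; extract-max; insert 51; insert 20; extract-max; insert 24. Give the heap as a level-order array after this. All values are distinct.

[41, 40, 39, 27, 20, 24]

extract-max → returns 59:
  remove root 59; move last element 27 to root → [27, 58, 41, 39, 50]
  27 vs larger child 58 at index 1, swap → [58, 27, 41, 39, 50]
  27 vs larger child 50 at index 4, swap → [58, 50, 41, 39, 27]
extract-max → returns 58:
  remove root 58; move last element 27 to root → [27, 50, 41, 39]
  27 vs larger child 50 at index 1, swap → [50, 27, 41, 39]
  27 vs only child 39 at index 3, swap → [50, 39, 41, 27]
insert 40:
  append 40 at index 4 → [50, 39, 41, 27, 40]
  40 > parent 39 at index 1, swap → [50, 40, 41, 27, 39]
extract-max → returns 50:
  remove root 50; move last element 39 to root → [39, 40, 41, 27]
  39 vs larger child 41 at index 2, swap → [41, 40, 39, 27]
insert 51:
  append 51 at index 4 → [41, 40, 39, 27, 51]
  51 > parent 40 at index 1, swap → [41, 51, 39, 27, 40]
  51 > parent 41 at index 0, swap → [51, 41, 39, 27, 40]
insert 20:
  append 20 at index 5 → [51, 41, 39, 27, 40, 20] (no swap needed)
extract-max → returns 51:
  remove root 51; move last element 20 to root → [20, 41, 39, 27, 40]
  20 vs larger child 41 at index 1, swap → [41, 20, 39, 27, 40]
  20 vs larger child 40 at index 4, swap → [41, 40, 39, 27, 20]
insert 24:
  append 24 at index 5 → [41, 40, 39, 27, 20, 24] (no swap needed)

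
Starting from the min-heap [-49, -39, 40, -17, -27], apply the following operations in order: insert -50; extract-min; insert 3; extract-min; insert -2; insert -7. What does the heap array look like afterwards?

insert -50:
  append -50 at index 5 → [-49, -39, 40, -17, -27, -50]
  -50 < parent 40 at index 2, swap → [-49, -39, -50, -17, -27, 40]
  -50 < parent -49 at index 0, swap → [-50, -39, -49, -17, -27, 40]
extract-min → returns -50:
  remove root -50; move last element 40 to root → [40, -39, -49, -17, -27]
  40 vs smaller child -49 at index 2, swap → [-49, -39, 40, -17, -27]
insert 3:
  append 3 at index 5 → [-49, -39, 40, -17, -27, 3]
  3 < parent 40 at index 2, swap → [-49, -39, 3, -17, -27, 40]
extract-min → returns -49:
  remove root -49; move last element 40 to root → [40, -39, 3, -17, -27]
  40 vs smaller child -39 at index 1, swap → [-39, 40, 3, -17, -27]
  40 vs smaller child -27 at index 4, swap → [-39, -27, 3, -17, 40]
insert -2:
  append -2 at index 5 → [-39, -27, 3, -17, 40, -2]
  -2 < parent 3 at index 2, swap → [-39, -27, -2, -17, 40, 3]
insert -7:
  append -7 at index 6 → [-39, -27, -2, -17, 40, 3, -7]
  -7 < parent -2 at index 2, swap → [-39, -27, -7, -17, 40, 3, -2]

[-39, -27, -7, -17, 40, 3, -2]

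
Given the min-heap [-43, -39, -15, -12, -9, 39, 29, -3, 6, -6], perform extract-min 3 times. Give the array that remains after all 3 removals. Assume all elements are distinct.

extract-min #1 returns -43:
  remove root -43; move last element -6 to root → [-6, -39, -15, -12, -9, 39, 29, -3, 6]
  -6 vs smaller child -39 at index 1, swap → [-39, -6, -15, -12, -9, 39, 29, -3, 6]
  -6 vs smaller child -12 at index 3, swap → [-39, -12, -15, -6, -9, 39, 29, -3, 6]
extract-min #2 returns -39:
  remove root -39; move last element 6 to root → [6, -12, -15, -6, -9, 39, 29, -3]
  6 vs smaller child -15 at index 2, swap → [-15, -12, 6, -6, -9, 39, 29, -3]
extract-min #3 returns -15:
  remove root -15; move last element -3 to root → [-3, -12, 6, -6, -9, 39, 29]
  -3 vs smaller child -12 at index 1, swap → [-12, -3, 6, -6, -9, 39, 29]
  -3 vs smaller child -9 at index 4, swap → [-12, -9, 6, -6, -3, 39, 29]

[-12, -9, 6, -6, -3, 39, 29]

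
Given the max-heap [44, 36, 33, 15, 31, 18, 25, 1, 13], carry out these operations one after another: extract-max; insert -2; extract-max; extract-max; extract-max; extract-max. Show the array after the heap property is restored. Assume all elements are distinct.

extract-max → returns 44:
  remove root 44; move last element 13 to root → [13, 36, 33, 15, 31, 18, 25, 1]
  13 vs larger child 36 at index 1, swap → [36, 13, 33, 15, 31, 18, 25, 1]
  13 vs larger child 31 at index 4, swap → [36, 31, 33, 15, 13, 18, 25, 1]
insert -2:
  append -2 at index 8 → [36, 31, 33, 15, 13, 18, 25, 1, -2] (no swap needed)
extract-max → returns 36:
  remove root 36; move last element -2 to root → [-2, 31, 33, 15, 13, 18, 25, 1]
  -2 vs larger child 33 at index 2, swap → [33, 31, -2, 15, 13, 18, 25, 1]
  -2 vs larger child 25 at index 6, swap → [33, 31, 25, 15, 13, 18, -2, 1]
extract-max → returns 33:
  remove root 33; move last element 1 to root → [1, 31, 25, 15, 13, 18, -2]
  1 vs larger child 31 at index 1, swap → [31, 1, 25, 15, 13, 18, -2]
  1 vs larger child 15 at index 3, swap → [31, 15, 25, 1, 13, 18, -2]
extract-max → returns 31:
  remove root 31; move last element -2 to root → [-2, 15, 25, 1, 13, 18]
  -2 vs larger child 25 at index 2, swap → [25, 15, -2, 1, 13, 18]
  -2 vs only child 18 at index 5, swap → [25, 15, 18, 1, 13, -2]
extract-max → returns 25:
  remove root 25; move last element -2 to root → [-2, 15, 18, 1, 13]
  -2 vs larger child 18 at index 2, swap → [18, 15, -2, 1, 13]

[18, 15, -2, 1, 13]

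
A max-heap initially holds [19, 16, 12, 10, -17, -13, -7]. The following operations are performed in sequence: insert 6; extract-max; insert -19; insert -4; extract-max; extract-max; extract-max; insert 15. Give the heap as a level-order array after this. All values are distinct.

[15, -7, 6, -19, -17, -13, -4]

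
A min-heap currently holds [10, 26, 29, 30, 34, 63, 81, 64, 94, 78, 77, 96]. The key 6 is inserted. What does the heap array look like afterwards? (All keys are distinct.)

[6, 26, 10, 30, 34, 29, 81, 64, 94, 78, 77, 96, 63]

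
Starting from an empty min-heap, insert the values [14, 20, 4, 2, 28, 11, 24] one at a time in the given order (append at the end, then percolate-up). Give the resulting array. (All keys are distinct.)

Insert 14:
  append 14 at index 0 → [14] (no swap needed)
Insert 20:
  append 20 at index 1 → [14, 20] (no swap needed)
Insert 4:
  append 4 at index 2 → [14, 20, 4]
  4 < parent 14 at index 0, swap → [4, 20, 14]
Insert 2:
  append 2 at index 3 → [4, 20, 14, 2]
  2 < parent 20 at index 1, swap → [4, 2, 14, 20]
  2 < parent 4 at index 0, swap → [2, 4, 14, 20]
Insert 28:
  append 28 at index 4 → [2, 4, 14, 20, 28] (no swap needed)
Insert 11:
  append 11 at index 5 → [2, 4, 14, 20, 28, 11]
  11 < parent 14 at index 2, swap → [2, 4, 11, 20, 28, 14]
Insert 24:
  append 24 at index 6 → [2, 4, 11, 20, 28, 14, 24] (no swap needed)

[2, 4, 11, 20, 28, 14, 24]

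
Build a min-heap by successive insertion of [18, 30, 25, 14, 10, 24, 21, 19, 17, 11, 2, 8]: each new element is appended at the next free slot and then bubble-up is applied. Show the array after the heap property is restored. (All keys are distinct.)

[2, 10, 8, 17, 11, 21, 24, 30, 19, 18, 14, 25]

Insert 18:
  append 18 at index 0 → [18] (no swap needed)
Insert 30:
  append 30 at index 1 → [18, 30] (no swap needed)
Insert 25:
  append 25 at index 2 → [18, 30, 25] (no swap needed)
Insert 14:
  append 14 at index 3 → [18, 30, 25, 14]
  14 < parent 30 at index 1, swap → [18, 14, 25, 30]
  14 < parent 18 at index 0, swap → [14, 18, 25, 30]
Insert 10:
  append 10 at index 4 → [14, 18, 25, 30, 10]
  10 < parent 18 at index 1, swap → [14, 10, 25, 30, 18]
  10 < parent 14 at index 0, swap → [10, 14, 25, 30, 18]
Insert 24:
  append 24 at index 5 → [10, 14, 25, 30, 18, 24]
  24 < parent 25 at index 2, swap → [10, 14, 24, 30, 18, 25]
Insert 21:
  append 21 at index 6 → [10, 14, 24, 30, 18, 25, 21]
  21 < parent 24 at index 2, swap → [10, 14, 21, 30, 18, 25, 24]
Insert 19:
  append 19 at index 7 → [10, 14, 21, 30, 18, 25, 24, 19]
  19 < parent 30 at index 3, swap → [10, 14, 21, 19, 18, 25, 24, 30]
Insert 17:
  append 17 at index 8 → [10, 14, 21, 19, 18, 25, 24, 30, 17]
  17 < parent 19 at index 3, swap → [10, 14, 21, 17, 18, 25, 24, 30, 19]
Insert 11:
  append 11 at index 9 → [10, 14, 21, 17, 18, 25, 24, 30, 19, 11]
  11 < parent 18 at index 4, swap → [10, 14, 21, 17, 11, 25, 24, 30, 19, 18]
  11 < parent 14 at index 1, swap → [10, 11, 21, 17, 14, 25, 24, 30, 19, 18]
Insert 2:
  append 2 at index 10 → [10, 11, 21, 17, 14, 25, 24, 30, 19, 18, 2]
  2 < parent 14 at index 4, swap → [10, 11, 21, 17, 2, 25, 24, 30, 19, 18, 14]
  2 < parent 11 at index 1, swap → [10, 2, 21, 17, 11, 25, 24, 30, 19, 18, 14]
  2 < parent 10 at index 0, swap → [2, 10, 21, 17, 11, 25, 24, 30, 19, 18, 14]
Insert 8:
  append 8 at index 11 → [2, 10, 21, 17, 11, 25, 24, 30, 19, 18, 14, 8]
  8 < parent 25 at index 5, swap → [2, 10, 21, 17, 11, 8, 24, 30, 19, 18, 14, 25]
  8 < parent 21 at index 2, swap → [2, 10, 8, 17, 11, 21, 24, 30, 19, 18, 14, 25]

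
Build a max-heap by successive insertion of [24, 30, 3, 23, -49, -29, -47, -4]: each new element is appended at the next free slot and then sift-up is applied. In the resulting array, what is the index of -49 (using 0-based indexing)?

Insert 24:
  append 24 at index 0 → [24] (no swap needed)
Insert 30:
  append 30 at index 1 → [24, 30]
  30 > parent 24 at index 0, swap → [30, 24]
Insert 3:
  append 3 at index 2 → [30, 24, 3] (no swap needed)
Insert 23:
  append 23 at index 3 → [30, 24, 3, 23] (no swap needed)
Insert -49:
  append -49 at index 4 → [30, 24, 3, 23, -49] (no swap needed)
Insert -29:
  append -29 at index 5 → [30, 24, 3, 23, -49, -29] (no swap needed)
Insert -47:
  append -47 at index 6 → [30, 24, 3, 23, -49, -29, -47] (no swap needed)
Insert -4:
  append -4 at index 7 → [30, 24, 3, 23, -49, -29, -47, -4] (no swap needed)
resulting array: [30, 24, 3, 23, -49, -29, -47, -4]

4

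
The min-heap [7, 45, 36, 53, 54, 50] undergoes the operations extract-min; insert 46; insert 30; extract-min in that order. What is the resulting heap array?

extract-min → returns 7:
  remove root 7; move last element 50 to root → [50, 45, 36, 53, 54]
  50 vs smaller child 36 at index 2, swap → [36, 45, 50, 53, 54]
insert 46:
  append 46 at index 5 → [36, 45, 50, 53, 54, 46]
  46 < parent 50 at index 2, swap → [36, 45, 46, 53, 54, 50]
insert 30:
  append 30 at index 6 → [36, 45, 46, 53, 54, 50, 30]
  30 < parent 46 at index 2, swap → [36, 45, 30, 53, 54, 50, 46]
  30 < parent 36 at index 0, swap → [30, 45, 36, 53, 54, 50, 46]
extract-min → returns 30:
  remove root 30; move last element 46 to root → [46, 45, 36, 53, 54, 50]
  46 vs smaller child 36 at index 2, swap → [36, 45, 46, 53, 54, 50]

[36, 45, 46, 53, 54, 50]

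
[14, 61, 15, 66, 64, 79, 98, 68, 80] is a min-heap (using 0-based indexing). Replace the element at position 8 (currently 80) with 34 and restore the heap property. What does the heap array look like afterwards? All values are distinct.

[14, 34, 15, 61, 64, 79, 98, 68, 66]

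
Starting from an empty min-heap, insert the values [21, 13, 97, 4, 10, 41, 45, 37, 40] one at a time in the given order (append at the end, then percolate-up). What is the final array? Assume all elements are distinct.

[4, 10, 41, 21, 13, 97, 45, 37, 40]

Insert 21:
  append 21 at index 0 → [21] (no swap needed)
Insert 13:
  append 13 at index 1 → [21, 13]
  13 < parent 21 at index 0, swap → [13, 21]
Insert 97:
  append 97 at index 2 → [13, 21, 97] (no swap needed)
Insert 4:
  append 4 at index 3 → [13, 21, 97, 4]
  4 < parent 21 at index 1, swap → [13, 4, 97, 21]
  4 < parent 13 at index 0, swap → [4, 13, 97, 21]
Insert 10:
  append 10 at index 4 → [4, 13, 97, 21, 10]
  10 < parent 13 at index 1, swap → [4, 10, 97, 21, 13]
Insert 41:
  append 41 at index 5 → [4, 10, 97, 21, 13, 41]
  41 < parent 97 at index 2, swap → [4, 10, 41, 21, 13, 97]
Insert 45:
  append 45 at index 6 → [4, 10, 41, 21, 13, 97, 45] (no swap needed)
Insert 37:
  append 37 at index 7 → [4, 10, 41, 21, 13, 97, 45, 37] (no swap needed)
Insert 40:
  append 40 at index 8 → [4, 10, 41, 21, 13, 97, 45, 37, 40] (no swap needed)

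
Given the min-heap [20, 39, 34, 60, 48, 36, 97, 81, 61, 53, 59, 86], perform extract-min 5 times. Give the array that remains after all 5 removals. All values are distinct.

[53, 60, 59, 81, 61, 86, 97]

extract-min #1 returns 20:
  remove root 20; move last element 86 to root → [86, 39, 34, 60, 48, 36, 97, 81, 61, 53, 59]
  86 vs smaller child 34 at index 2, swap → [34, 39, 86, 60, 48, 36, 97, 81, 61, 53, 59]
  86 vs smaller child 36 at index 5, swap → [34, 39, 36, 60, 48, 86, 97, 81, 61, 53, 59]
extract-min #2 returns 34:
  remove root 34; move last element 59 to root → [59, 39, 36, 60, 48, 86, 97, 81, 61, 53]
  59 vs smaller child 36 at index 2, swap → [36, 39, 59, 60, 48, 86, 97, 81, 61, 53]
extract-min #3 returns 36:
  remove root 36; move last element 53 to root → [53, 39, 59, 60, 48, 86, 97, 81, 61]
  53 vs smaller child 39 at index 1, swap → [39, 53, 59, 60, 48, 86, 97, 81, 61]
  53 vs smaller child 48 at index 4, swap → [39, 48, 59, 60, 53, 86, 97, 81, 61]
extract-min #4 returns 39:
  remove root 39; move last element 61 to root → [61, 48, 59, 60, 53, 86, 97, 81]
  61 vs smaller child 48 at index 1, swap → [48, 61, 59, 60, 53, 86, 97, 81]
  61 vs smaller child 53 at index 4, swap → [48, 53, 59, 60, 61, 86, 97, 81]
extract-min #5 returns 48:
  remove root 48; move last element 81 to root → [81, 53, 59, 60, 61, 86, 97]
  81 vs smaller child 53 at index 1, swap → [53, 81, 59, 60, 61, 86, 97]
  81 vs smaller child 60 at index 3, swap → [53, 60, 59, 81, 61, 86, 97]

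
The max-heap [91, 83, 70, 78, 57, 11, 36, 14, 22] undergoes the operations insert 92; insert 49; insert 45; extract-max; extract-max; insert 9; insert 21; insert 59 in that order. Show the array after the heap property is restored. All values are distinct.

[83, 78, 70, 49, 57, 59, 36, 14, 22, 11, 9, 21, 45]

insert 92:
  append 92 at index 9 → [91, 83, 70, 78, 57, 11, 36, 14, 22, 92]
  92 > parent 57 at index 4, swap → [91, 83, 70, 78, 92, 11, 36, 14, 22, 57]
  92 > parent 83 at index 1, swap → [91, 92, 70, 78, 83, 11, 36, 14, 22, 57]
  92 > parent 91 at index 0, swap → [92, 91, 70, 78, 83, 11, 36, 14, 22, 57]
insert 49:
  append 49 at index 10 → [92, 91, 70, 78, 83, 11, 36, 14, 22, 57, 49] (no swap needed)
insert 45:
  append 45 at index 11 → [92, 91, 70, 78, 83, 11, 36, 14, 22, 57, 49, 45]
  45 > parent 11 at index 5, swap → [92, 91, 70, 78, 83, 45, 36, 14, 22, 57, 49, 11]
extract-max → returns 92:
  remove root 92; move last element 11 to root → [11, 91, 70, 78, 83, 45, 36, 14, 22, 57, 49]
  11 vs larger child 91 at index 1, swap → [91, 11, 70, 78, 83, 45, 36, 14, 22, 57, 49]
  11 vs larger child 83 at index 4, swap → [91, 83, 70, 78, 11, 45, 36, 14, 22, 57, 49]
  11 vs larger child 57 at index 9, swap → [91, 83, 70, 78, 57, 45, 36, 14, 22, 11, 49]
extract-max → returns 91:
  remove root 91; move last element 49 to root → [49, 83, 70, 78, 57, 45, 36, 14, 22, 11]
  49 vs larger child 83 at index 1, swap → [83, 49, 70, 78, 57, 45, 36, 14, 22, 11]
  49 vs larger child 78 at index 3, swap → [83, 78, 70, 49, 57, 45, 36, 14, 22, 11]
insert 9:
  append 9 at index 10 → [83, 78, 70, 49, 57, 45, 36, 14, 22, 11, 9] (no swap needed)
insert 21:
  append 21 at index 11 → [83, 78, 70, 49, 57, 45, 36, 14, 22, 11, 9, 21] (no swap needed)
insert 59:
  append 59 at index 12 → [83, 78, 70, 49, 57, 45, 36, 14, 22, 11, 9, 21, 59]
  59 > parent 45 at index 5, swap → [83, 78, 70, 49, 57, 59, 36, 14, 22, 11, 9, 21, 45]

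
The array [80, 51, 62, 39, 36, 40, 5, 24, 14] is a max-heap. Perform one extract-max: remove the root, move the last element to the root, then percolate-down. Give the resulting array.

[62, 51, 40, 39, 36, 14, 5, 24]

remove root 80; move last element 14 to root → [14, 51, 62, 39, 36, 40, 5, 24]
14 vs larger child 62 at index 2, swap → [62, 51, 14, 39, 36, 40, 5, 24]
14 vs larger child 40 at index 5, swap → [62, 51, 40, 39, 36, 14, 5, 24]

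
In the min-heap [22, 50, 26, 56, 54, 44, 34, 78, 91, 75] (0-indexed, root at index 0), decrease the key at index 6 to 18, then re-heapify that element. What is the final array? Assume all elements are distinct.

[18, 50, 22, 56, 54, 44, 26, 78, 91, 75]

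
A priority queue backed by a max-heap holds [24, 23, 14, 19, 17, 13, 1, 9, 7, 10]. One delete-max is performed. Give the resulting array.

remove root 24; move last element 10 to root → [10, 23, 14, 19, 17, 13, 1, 9, 7]
10 vs larger child 23 at index 1, swap → [23, 10, 14, 19, 17, 13, 1, 9, 7]
10 vs larger child 19 at index 3, swap → [23, 19, 14, 10, 17, 13, 1, 9, 7]

[23, 19, 14, 10, 17, 13, 1, 9, 7]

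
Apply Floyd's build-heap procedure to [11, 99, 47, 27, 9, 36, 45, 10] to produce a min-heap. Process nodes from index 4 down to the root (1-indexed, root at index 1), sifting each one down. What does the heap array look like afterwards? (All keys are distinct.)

[9, 10, 36, 11, 99, 47, 45, 27]

sift down from index 4:
  27 vs only child 10 at index 8, swap → [11, 99, 47, 10, 9, 36, 45, 27]
sift down from index 3:
  47 vs smaller child 36 at index 6, swap → [11, 99, 36, 10, 9, 47, 45, 27]
sift down from index 2:
  99 vs smaller child 9 at index 5, swap → [11, 9, 36, 10, 99, 47, 45, 27]
sift down from index 1:
  11 vs smaller child 9 at index 2, swap → [9, 11, 36, 10, 99, 47, 45, 27]
  11 vs smaller child 10 at index 4, swap → [9, 10, 36, 11, 99, 47, 45, 27]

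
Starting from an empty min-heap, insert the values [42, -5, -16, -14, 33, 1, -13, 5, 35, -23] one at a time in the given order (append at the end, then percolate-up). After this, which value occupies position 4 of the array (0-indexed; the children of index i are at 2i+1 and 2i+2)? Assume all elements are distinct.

-14

Insert 42:
  append 42 at index 0 → [42] (no swap needed)
Insert -5:
  append -5 at index 1 → [42, -5]
  -5 < parent 42 at index 0, swap → [-5, 42]
Insert -16:
  append -16 at index 2 → [-5, 42, -16]
  -16 < parent -5 at index 0, swap → [-16, 42, -5]
Insert -14:
  append -14 at index 3 → [-16, 42, -5, -14]
  -14 < parent 42 at index 1, swap → [-16, -14, -5, 42]
Insert 33:
  append 33 at index 4 → [-16, -14, -5, 42, 33] (no swap needed)
Insert 1:
  append 1 at index 5 → [-16, -14, -5, 42, 33, 1] (no swap needed)
Insert -13:
  append -13 at index 6 → [-16, -14, -5, 42, 33, 1, -13]
  -13 < parent -5 at index 2, swap → [-16, -14, -13, 42, 33, 1, -5]
Insert 5:
  append 5 at index 7 → [-16, -14, -13, 42, 33, 1, -5, 5]
  5 < parent 42 at index 3, swap → [-16, -14, -13, 5, 33, 1, -5, 42]
Insert 35:
  append 35 at index 8 → [-16, -14, -13, 5, 33, 1, -5, 42, 35] (no swap needed)
Insert -23:
  append -23 at index 9 → [-16, -14, -13, 5, 33, 1, -5, 42, 35, -23]
  -23 < parent 33 at index 4, swap → [-16, -14, -13, 5, -23, 1, -5, 42, 35, 33]
  -23 < parent -14 at index 1, swap → [-16, -23, -13, 5, -14, 1, -5, 42, 35, 33]
  -23 < parent -16 at index 0, swap → [-23, -16, -13, 5, -14, 1, -5, 42, 35, 33]
resulting array: [-23, -16, -13, 5, -14, 1, -5, 42, 35, 33]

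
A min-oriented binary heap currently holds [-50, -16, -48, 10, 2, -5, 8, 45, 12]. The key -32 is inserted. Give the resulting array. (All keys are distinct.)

append -32 at index 9 → [-50, -16, -48, 10, 2, -5, 8, 45, 12, -32]
-32 < parent 2 at index 4, swap → [-50, -16, -48, 10, -32, -5, 8, 45, 12, 2]
-32 < parent -16 at index 1, swap → [-50, -32, -48, 10, -16, -5, 8, 45, 12, 2]

[-50, -32, -48, 10, -16, -5, 8, 45, 12, 2]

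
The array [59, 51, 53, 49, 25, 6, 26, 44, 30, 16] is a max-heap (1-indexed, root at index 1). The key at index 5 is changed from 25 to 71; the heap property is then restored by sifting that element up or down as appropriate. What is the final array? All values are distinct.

[71, 59, 53, 49, 51, 6, 26, 44, 30, 16]

set index 5 from 25 to 71 → [59, 51, 53, 49, 71, 6, 26, 44, 30, 16]
71 > parent 51 at index 2, swap → [59, 71, 53, 49, 51, 6, 26, 44, 30, 16]
71 > parent 59 at index 1, swap → [71, 59, 53, 49, 51, 6, 26, 44, 30, 16]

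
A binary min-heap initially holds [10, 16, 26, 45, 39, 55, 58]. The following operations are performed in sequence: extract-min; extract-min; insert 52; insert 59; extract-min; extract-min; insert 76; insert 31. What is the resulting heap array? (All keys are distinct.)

[31, 55, 45, 59, 58, 76, 52]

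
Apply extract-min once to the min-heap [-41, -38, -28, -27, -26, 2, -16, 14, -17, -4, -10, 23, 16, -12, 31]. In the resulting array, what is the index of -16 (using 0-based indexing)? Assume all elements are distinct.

remove root -41; move last element 31 to root → [31, -38, -28, -27, -26, 2, -16, 14, -17, -4, -10, 23, 16, -12]
31 vs smaller child -38 at index 1, swap → [-38, 31, -28, -27, -26, 2, -16, 14, -17, -4, -10, 23, 16, -12]
31 vs smaller child -27 at index 3, swap → [-38, -27, -28, 31, -26, 2, -16, 14, -17, -4, -10, 23, 16, -12]
31 vs smaller child -17 at index 8, swap → [-38, -27, -28, -17, -26, 2, -16, 14, 31, -4, -10, 23, 16, -12]
resulting array: [-38, -27, -28, -17, -26, 2, -16, 14, 31, -4, -10, 23, 16, -12]

6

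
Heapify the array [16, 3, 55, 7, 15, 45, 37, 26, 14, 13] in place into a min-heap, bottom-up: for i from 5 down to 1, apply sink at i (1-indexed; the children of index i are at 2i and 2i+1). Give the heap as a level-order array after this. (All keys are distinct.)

[3, 7, 37, 14, 13, 45, 55, 26, 16, 15]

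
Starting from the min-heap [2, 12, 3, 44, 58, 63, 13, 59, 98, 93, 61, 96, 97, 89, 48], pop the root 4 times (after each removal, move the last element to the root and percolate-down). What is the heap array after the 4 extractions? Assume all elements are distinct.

extract-min #1 returns 2:
  remove root 2; move last element 48 to root → [48, 12, 3, 44, 58, 63, 13, 59, 98, 93, 61, 96, 97, 89]
  48 vs smaller child 3 at index 2, swap → [3, 12, 48, 44, 58, 63, 13, 59, 98, 93, 61, 96, 97, 89]
  48 vs smaller child 13 at index 6, swap → [3, 12, 13, 44, 58, 63, 48, 59, 98, 93, 61, 96, 97, 89]
extract-min #2 returns 3:
  remove root 3; move last element 89 to root → [89, 12, 13, 44, 58, 63, 48, 59, 98, 93, 61, 96, 97]
  89 vs smaller child 12 at index 1, swap → [12, 89, 13, 44, 58, 63, 48, 59, 98, 93, 61, 96, 97]
  89 vs smaller child 44 at index 3, swap → [12, 44, 13, 89, 58, 63, 48, 59, 98, 93, 61, 96, 97]
  89 vs smaller child 59 at index 7, swap → [12, 44, 13, 59, 58, 63, 48, 89, 98, 93, 61, 96, 97]
extract-min #3 returns 12:
  remove root 12; move last element 97 to root → [97, 44, 13, 59, 58, 63, 48, 89, 98, 93, 61, 96]
  97 vs smaller child 13 at index 2, swap → [13, 44, 97, 59, 58, 63, 48, 89, 98, 93, 61, 96]
  97 vs smaller child 48 at index 6, swap → [13, 44, 48, 59, 58, 63, 97, 89, 98, 93, 61, 96]
extract-min #4 returns 13:
  remove root 13; move last element 96 to root → [96, 44, 48, 59, 58, 63, 97, 89, 98, 93, 61]
  96 vs smaller child 44 at index 1, swap → [44, 96, 48, 59, 58, 63, 97, 89, 98, 93, 61]
  96 vs smaller child 58 at index 4, swap → [44, 58, 48, 59, 96, 63, 97, 89, 98, 93, 61]
  96 vs smaller child 61 at index 10, swap → [44, 58, 48, 59, 61, 63, 97, 89, 98, 93, 96]

[44, 58, 48, 59, 61, 63, 97, 89, 98, 93, 96]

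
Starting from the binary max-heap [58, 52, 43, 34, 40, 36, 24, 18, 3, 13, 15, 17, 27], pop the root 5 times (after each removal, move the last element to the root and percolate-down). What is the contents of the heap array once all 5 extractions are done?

[34, 27, 24, 18, 3, 17, 13, 15]

extract-max #1 returns 58:
  remove root 58; move last element 27 to root → [27, 52, 43, 34, 40, 36, 24, 18, 3, 13, 15, 17]
  27 vs larger child 52 at index 1, swap → [52, 27, 43, 34, 40, 36, 24, 18, 3, 13, 15, 17]
  27 vs larger child 40 at index 4, swap → [52, 40, 43, 34, 27, 36, 24, 18, 3, 13, 15, 17]
extract-max #2 returns 52:
  remove root 52; move last element 17 to root → [17, 40, 43, 34, 27, 36, 24, 18, 3, 13, 15]
  17 vs larger child 43 at index 2, swap → [43, 40, 17, 34, 27, 36, 24, 18, 3, 13, 15]
  17 vs larger child 36 at index 5, swap → [43, 40, 36, 34, 27, 17, 24, 18, 3, 13, 15]
extract-max #3 returns 43:
  remove root 43; move last element 15 to root → [15, 40, 36, 34, 27, 17, 24, 18, 3, 13]
  15 vs larger child 40 at index 1, swap → [40, 15, 36, 34, 27, 17, 24, 18, 3, 13]
  15 vs larger child 34 at index 3, swap → [40, 34, 36, 15, 27, 17, 24, 18, 3, 13]
  15 vs larger child 18 at index 7, swap → [40, 34, 36, 18, 27, 17, 24, 15, 3, 13]
extract-max #4 returns 40:
  remove root 40; move last element 13 to root → [13, 34, 36, 18, 27, 17, 24, 15, 3]
  13 vs larger child 36 at index 2, swap → [36, 34, 13, 18, 27, 17, 24, 15, 3]
  13 vs larger child 24 at index 6, swap → [36, 34, 24, 18, 27, 17, 13, 15, 3]
extract-max #5 returns 36:
  remove root 36; move last element 3 to root → [3, 34, 24, 18, 27, 17, 13, 15]
  3 vs larger child 34 at index 1, swap → [34, 3, 24, 18, 27, 17, 13, 15]
  3 vs larger child 27 at index 4, swap → [34, 27, 24, 18, 3, 17, 13, 15]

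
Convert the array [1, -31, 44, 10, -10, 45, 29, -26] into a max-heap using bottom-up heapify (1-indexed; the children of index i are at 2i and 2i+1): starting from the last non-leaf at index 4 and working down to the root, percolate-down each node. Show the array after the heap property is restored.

[45, 10, 44, -26, -10, 1, 29, -31]

sift down from index 4: already satisfies heap property
sift down from index 3:
  44 vs larger child 45 at index 6, swap → [1, -31, 45, 10, -10, 44, 29, -26]
sift down from index 2:
  -31 vs larger child 10 at index 4, swap → [1, 10, 45, -31, -10, 44, 29, -26]
  -31 vs only child -26 at index 8, swap → [1, 10, 45, -26, -10, 44, 29, -31]
sift down from index 1:
  1 vs larger child 45 at index 3, swap → [45, 10, 1, -26, -10, 44, 29, -31]
  1 vs larger child 44 at index 6, swap → [45, 10, 44, -26, -10, 1, 29, -31]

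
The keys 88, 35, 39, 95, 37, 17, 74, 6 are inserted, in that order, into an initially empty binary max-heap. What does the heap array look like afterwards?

[95, 88, 74, 35, 37, 17, 39, 6]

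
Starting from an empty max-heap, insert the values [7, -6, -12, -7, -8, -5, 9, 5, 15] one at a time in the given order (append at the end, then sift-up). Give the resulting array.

[15, 9, 7, 5, -8, -12, -5, -7, -6]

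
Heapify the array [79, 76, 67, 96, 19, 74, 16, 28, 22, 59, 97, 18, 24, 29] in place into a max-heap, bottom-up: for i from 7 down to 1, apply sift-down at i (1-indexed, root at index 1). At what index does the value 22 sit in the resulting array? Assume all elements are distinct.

9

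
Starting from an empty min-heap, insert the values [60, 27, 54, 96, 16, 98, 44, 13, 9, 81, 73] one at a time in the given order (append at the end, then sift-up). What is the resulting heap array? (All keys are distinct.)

Insert 60:
  append 60 at index 0 → [60] (no swap needed)
Insert 27:
  append 27 at index 1 → [60, 27]
  27 < parent 60 at index 0, swap → [27, 60]
Insert 54:
  append 54 at index 2 → [27, 60, 54] (no swap needed)
Insert 96:
  append 96 at index 3 → [27, 60, 54, 96] (no swap needed)
Insert 16:
  append 16 at index 4 → [27, 60, 54, 96, 16]
  16 < parent 60 at index 1, swap → [27, 16, 54, 96, 60]
  16 < parent 27 at index 0, swap → [16, 27, 54, 96, 60]
Insert 98:
  append 98 at index 5 → [16, 27, 54, 96, 60, 98] (no swap needed)
Insert 44:
  append 44 at index 6 → [16, 27, 54, 96, 60, 98, 44]
  44 < parent 54 at index 2, swap → [16, 27, 44, 96, 60, 98, 54]
Insert 13:
  append 13 at index 7 → [16, 27, 44, 96, 60, 98, 54, 13]
  13 < parent 96 at index 3, swap → [16, 27, 44, 13, 60, 98, 54, 96]
  13 < parent 27 at index 1, swap → [16, 13, 44, 27, 60, 98, 54, 96]
  13 < parent 16 at index 0, swap → [13, 16, 44, 27, 60, 98, 54, 96]
Insert 9:
  append 9 at index 8 → [13, 16, 44, 27, 60, 98, 54, 96, 9]
  9 < parent 27 at index 3, swap → [13, 16, 44, 9, 60, 98, 54, 96, 27]
  9 < parent 16 at index 1, swap → [13, 9, 44, 16, 60, 98, 54, 96, 27]
  9 < parent 13 at index 0, swap → [9, 13, 44, 16, 60, 98, 54, 96, 27]
Insert 81:
  append 81 at index 9 → [9, 13, 44, 16, 60, 98, 54, 96, 27, 81] (no swap needed)
Insert 73:
  append 73 at index 10 → [9, 13, 44, 16, 60, 98, 54, 96, 27, 81, 73] (no swap needed)

[9, 13, 44, 16, 60, 98, 54, 96, 27, 81, 73]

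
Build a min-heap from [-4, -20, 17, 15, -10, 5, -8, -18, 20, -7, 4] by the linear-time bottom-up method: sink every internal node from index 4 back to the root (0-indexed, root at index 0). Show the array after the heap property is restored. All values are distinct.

[-20, -18, -8, -4, -10, 5, 17, 15, 20, -7, 4]

sift down from index 4: already satisfies heap property
sift down from index 3:
  15 vs smaller child -18 at index 7, swap → [-4, -20, 17, -18, -10, 5, -8, 15, 20, -7, 4]
sift down from index 2:
  17 vs smaller child -8 at index 6, swap → [-4, -20, -8, -18, -10, 5, 17, 15, 20, -7, 4]
sift down from index 1: already satisfies heap property
sift down from index 0:
  -4 vs smaller child -20 at index 1, swap → [-20, -4, -8, -18, -10, 5, 17, 15, 20, -7, 4]
  -4 vs smaller child -18 at index 3, swap → [-20, -18, -8, -4, -10, 5, 17, 15, 20, -7, 4]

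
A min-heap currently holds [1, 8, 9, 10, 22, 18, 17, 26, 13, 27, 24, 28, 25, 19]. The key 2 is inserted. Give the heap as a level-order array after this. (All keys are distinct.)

[1, 8, 2, 10, 22, 18, 9, 26, 13, 27, 24, 28, 25, 19, 17]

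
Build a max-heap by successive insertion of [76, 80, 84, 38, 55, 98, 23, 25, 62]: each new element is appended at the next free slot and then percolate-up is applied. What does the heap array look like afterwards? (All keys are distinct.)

Insert 76:
  append 76 at index 0 → [76] (no swap needed)
Insert 80:
  append 80 at index 1 → [76, 80]
  80 > parent 76 at index 0, swap → [80, 76]
Insert 84:
  append 84 at index 2 → [80, 76, 84]
  84 > parent 80 at index 0, swap → [84, 76, 80]
Insert 38:
  append 38 at index 3 → [84, 76, 80, 38] (no swap needed)
Insert 55:
  append 55 at index 4 → [84, 76, 80, 38, 55] (no swap needed)
Insert 98:
  append 98 at index 5 → [84, 76, 80, 38, 55, 98]
  98 > parent 80 at index 2, swap → [84, 76, 98, 38, 55, 80]
  98 > parent 84 at index 0, swap → [98, 76, 84, 38, 55, 80]
Insert 23:
  append 23 at index 6 → [98, 76, 84, 38, 55, 80, 23] (no swap needed)
Insert 25:
  append 25 at index 7 → [98, 76, 84, 38, 55, 80, 23, 25] (no swap needed)
Insert 62:
  append 62 at index 8 → [98, 76, 84, 38, 55, 80, 23, 25, 62]
  62 > parent 38 at index 3, swap → [98, 76, 84, 62, 55, 80, 23, 25, 38]

[98, 76, 84, 62, 55, 80, 23, 25, 38]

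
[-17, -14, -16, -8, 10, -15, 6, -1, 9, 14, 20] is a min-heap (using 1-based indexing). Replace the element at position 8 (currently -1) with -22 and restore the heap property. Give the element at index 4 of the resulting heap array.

set index 8 from -1 to -22 → [-17, -14, -16, -8, 10, -15, 6, -22, 9, 14, 20]
-22 < parent -8 at index 4, swap → [-17, -14, -16, -22, 10, -15, 6, -8, 9, 14, 20]
-22 < parent -14 at index 2, swap → [-17, -22, -16, -14, 10, -15, 6, -8, 9, 14, 20]
-22 < parent -17 at index 1, swap → [-22, -17, -16, -14, 10, -15, 6, -8, 9, 14, 20]
resulting array: [-22, -17, -16, -14, 10, -15, 6, -8, 9, 14, 20]

-14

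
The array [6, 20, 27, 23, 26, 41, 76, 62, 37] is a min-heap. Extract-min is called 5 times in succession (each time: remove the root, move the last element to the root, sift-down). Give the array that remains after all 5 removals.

extract-min #1 returns 6:
  remove root 6; move last element 37 to root → [37, 20, 27, 23, 26, 41, 76, 62]
  37 vs smaller child 20 at index 1, swap → [20, 37, 27, 23, 26, 41, 76, 62]
  37 vs smaller child 23 at index 3, swap → [20, 23, 27, 37, 26, 41, 76, 62]
extract-min #2 returns 20:
  remove root 20; move last element 62 to root → [62, 23, 27, 37, 26, 41, 76]
  62 vs smaller child 23 at index 1, swap → [23, 62, 27, 37, 26, 41, 76]
  62 vs smaller child 26 at index 4, swap → [23, 26, 27, 37, 62, 41, 76]
extract-min #3 returns 23:
  remove root 23; move last element 76 to root → [76, 26, 27, 37, 62, 41]
  76 vs smaller child 26 at index 1, swap → [26, 76, 27, 37, 62, 41]
  76 vs smaller child 37 at index 3, swap → [26, 37, 27, 76, 62, 41]
extract-min #4 returns 26:
  remove root 26; move last element 41 to root → [41, 37, 27, 76, 62]
  41 vs smaller child 27 at index 2, swap → [27, 37, 41, 76, 62]
extract-min #5 returns 27:
  remove root 27; move last element 62 to root → [62, 37, 41, 76]
  62 vs smaller child 37 at index 1, swap → [37, 62, 41, 76]

[37, 62, 41, 76]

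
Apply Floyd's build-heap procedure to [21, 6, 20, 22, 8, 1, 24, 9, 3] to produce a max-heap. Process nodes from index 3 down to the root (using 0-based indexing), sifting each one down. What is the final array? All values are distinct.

[24, 22, 21, 9, 8, 1, 20, 6, 3]

sift down from index 3: already satisfies heap property
sift down from index 2:
  20 vs larger child 24 at index 6, swap → [21, 6, 24, 22, 8, 1, 20, 9, 3]
sift down from index 1:
  6 vs larger child 22 at index 3, swap → [21, 22, 24, 6, 8, 1, 20, 9, 3]
  6 vs larger child 9 at index 7, swap → [21, 22, 24, 9, 8, 1, 20, 6, 3]
sift down from index 0:
  21 vs larger child 24 at index 2, swap → [24, 22, 21, 9, 8, 1, 20, 6, 3]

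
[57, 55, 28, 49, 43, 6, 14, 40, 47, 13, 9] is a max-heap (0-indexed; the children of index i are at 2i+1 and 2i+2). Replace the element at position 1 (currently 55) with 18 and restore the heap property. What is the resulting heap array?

[57, 49, 28, 47, 43, 6, 14, 40, 18, 13, 9]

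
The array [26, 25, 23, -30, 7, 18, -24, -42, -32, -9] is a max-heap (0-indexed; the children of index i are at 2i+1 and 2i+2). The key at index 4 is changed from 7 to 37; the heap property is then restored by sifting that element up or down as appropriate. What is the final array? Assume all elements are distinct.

set index 4 from 7 to 37 → [26, 25, 23, -30, 37, 18, -24, -42, -32, -9]
37 > parent 25 at index 1, swap → [26, 37, 23, -30, 25, 18, -24, -42, -32, -9]
37 > parent 26 at index 0, swap → [37, 26, 23, -30, 25, 18, -24, -42, -32, -9]

[37, 26, 23, -30, 25, 18, -24, -42, -32, -9]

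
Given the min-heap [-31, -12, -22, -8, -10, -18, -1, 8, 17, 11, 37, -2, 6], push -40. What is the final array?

[-40, -12, -31, -8, -10, -18, -22, 8, 17, 11, 37, -2, 6, -1]

append -40 at index 13 → [-31, -12, -22, -8, -10, -18, -1, 8, 17, 11, 37, -2, 6, -40]
-40 < parent -1 at index 6, swap → [-31, -12, -22, -8, -10, -18, -40, 8, 17, 11, 37, -2, 6, -1]
-40 < parent -22 at index 2, swap → [-31, -12, -40, -8, -10, -18, -22, 8, 17, 11, 37, -2, 6, -1]
-40 < parent -31 at index 0, swap → [-40, -12, -31, -8, -10, -18, -22, 8, 17, 11, 37, -2, 6, -1]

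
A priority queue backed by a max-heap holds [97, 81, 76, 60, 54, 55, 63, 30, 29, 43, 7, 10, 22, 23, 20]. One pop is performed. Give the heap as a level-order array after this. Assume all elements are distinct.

remove root 97; move last element 20 to root → [20, 81, 76, 60, 54, 55, 63, 30, 29, 43, 7, 10, 22, 23]
20 vs larger child 81 at index 1, swap → [81, 20, 76, 60, 54, 55, 63, 30, 29, 43, 7, 10, 22, 23]
20 vs larger child 60 at index 3, swap → [81, 60, 76, 20, 54, 55, 63, 30, 29, 43, 7, 10, 22, 23]
20 vs larger child 30 at index 7, swap → [81, 60, 76, 30, 54, 55, 63, 20, 29, 43, 7, 10, 22, 23]

[81, 60, 76, 30, 54, 55, 63, 20, 29, 43, 7, 10, 22, 23]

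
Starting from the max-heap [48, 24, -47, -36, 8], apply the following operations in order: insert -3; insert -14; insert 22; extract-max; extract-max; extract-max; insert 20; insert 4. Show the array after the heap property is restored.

insert -3:
  append -3 at index 5 → [48, 24, -47, -36, 8, -3]
  -3 > parent -47 at index 2, swap → [48, 24, -3, -36, 8, -47]
insert -14:
  append -14 at index 6 → [48, 24, -3, -36, 8, -47, -14] (no swap needed)
insert 22:
  append 22 at index 7 → [48, 24, -3, -36, 8, -47, -14, 22]
  22 > parent -36 at index 3, swap → [48, 24, -3, 22, 8, -47, -14, -36]
extract-max → returns 48:
  remove root 48; move last element -36 to root → [-36, 24, -3, 22, 8, -47, -14]
  -36 vs larger child 24 at index 1, swap → [24, -36, -3, 22, 8, -47, -14]
  -36 vs larger child 22 at index 3, swap → [24, 22, -3, -36, 8, -47, -14]
extract-max → returns 24:
  remove root 24; move last element -14 to root → [-14, 22, -3, -36, 8, -47]
  -14 vs larger child 22 at index 1, swap → [22, -14, -3, -36, 8, -47]
  -14 vs larger child 8 at index 4, swap → [22, 8, -3, -36, -14, -47]
extract-max → returns 22:
  remove root 22; move last element -47 to root → [-47, 8, -3, -36, -14]
  -47 vs larger child 8 at index 1, swap → [8, -47, -3, -36, -14]
  -47 vs larger child -14 at index 4, swap → [8, -14, -3, -36, -47]
insert 20:
  append 20 at index 5 → [8, -14, -3, -36, -47, 20]
  20 > parent -3 at index 2, swap → [8, -14, 20, -36, -47, -3]
  20 > parent 8 at index 0, swap → [20, -14, 8, -36, -47, -3]
insert 4:
  append 4 at index 6 → [20, -14, 8, -36, -47, -3, 4] (no swap needed)

[20, -14, 8, -36, -47, -3, 4]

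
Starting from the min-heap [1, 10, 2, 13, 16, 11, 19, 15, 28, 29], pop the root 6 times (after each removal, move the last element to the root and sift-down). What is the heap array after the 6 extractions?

[16, 28, 19, 29]

extract-min #1 returns 1:
  remove root 1; move last element 29 to root → [29, 10, 2, 13, 16, 11, 19, 15, 28]
  29 vs smaller child 2 at index 2, swap → [2, 10, 29, 13, 16, 11, 19, 15, 28]
  29 vs smaller child 11 at index 5, swap → [2, 10, 11, 13, 16, 29, 19, 15, 28]
extract-min #2 returns 2:
  remove root 2; move last element 28 to root → [28, 10, 11, 13, 16, 29, 19, 15]
  28 vs smaller child 10 at index 1, swap → [10, 28, 11, 13, 16, 29, 19, 15]
  28 vs smaller child 13 at index 3, swap → [10, 13, 11, 28, 16, 29, 19, 15]
  28 vs only child 15 at index 7, swap → [10, 13, 11, 15, 16, 29, 19, 28]
extract-min #3 returns 10:
  remove root 10; move last element 28 to root → [28, 13, 11, 15, 16, 29, 19]
  28 vs smaller child 11 at index 2, swap → [11, 13, 28, 15, 16, 29, 19]
  28 vs smaller child 19 at index 6, swap → [11, 13, 19, 15, 16, 29, 28]
extract-min #4 returns 11:
  remove root 11; move last element 28 to root → [28, 13, 19, 15, 16, 29]
  28 vs smaller child 13 at index 1, swap → [13, 28, 19, 15, 16, 29]
  28 vs smaller child 15 at index 3, swap → [13, 15, 19, 28, 16, 29]
extract-min #5 returns 13:
  remove root 13; move last element 29 to root → [29, 15, 19, 28, 16]
  29 vs smaller child 15 at index 1, swap → [15, 29, 19, 28, 16]
  29 vs smaller child 16 at index 4, swap → [15, 16, 19, 28, 29]
extract-min #6 returns 15:
  remove root 15; move last element 29 to root → [29, 16, 19, 28]
  29 vs smaller child 16 at index 1, swap → [16, 29, 19, 28]
  29 vs only child 28 at index 3, swap → [16, 28, 19, 29]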